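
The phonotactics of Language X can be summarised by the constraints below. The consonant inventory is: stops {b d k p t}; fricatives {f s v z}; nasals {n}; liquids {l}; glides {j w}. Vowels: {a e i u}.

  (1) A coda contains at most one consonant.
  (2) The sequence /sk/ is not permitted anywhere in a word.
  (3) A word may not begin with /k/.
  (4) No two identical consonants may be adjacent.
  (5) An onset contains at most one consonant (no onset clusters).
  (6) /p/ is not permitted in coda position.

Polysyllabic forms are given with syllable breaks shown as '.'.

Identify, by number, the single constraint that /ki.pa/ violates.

/ki.pa/: word begins with /k/.
This is a violation of constraint 3: "A word may not begin with /k/."
The remaining constraints (1, 2, 4, 5, 6) are satisfied.

3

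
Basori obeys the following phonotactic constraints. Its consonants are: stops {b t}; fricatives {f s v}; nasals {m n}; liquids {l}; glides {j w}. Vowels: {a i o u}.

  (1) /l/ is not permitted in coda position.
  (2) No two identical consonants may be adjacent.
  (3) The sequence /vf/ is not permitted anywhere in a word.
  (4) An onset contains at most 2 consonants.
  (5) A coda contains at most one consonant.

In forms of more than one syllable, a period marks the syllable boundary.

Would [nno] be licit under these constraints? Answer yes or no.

no

[nno] — violates constraint 2: adjacent identical consonants /nn/ → illicit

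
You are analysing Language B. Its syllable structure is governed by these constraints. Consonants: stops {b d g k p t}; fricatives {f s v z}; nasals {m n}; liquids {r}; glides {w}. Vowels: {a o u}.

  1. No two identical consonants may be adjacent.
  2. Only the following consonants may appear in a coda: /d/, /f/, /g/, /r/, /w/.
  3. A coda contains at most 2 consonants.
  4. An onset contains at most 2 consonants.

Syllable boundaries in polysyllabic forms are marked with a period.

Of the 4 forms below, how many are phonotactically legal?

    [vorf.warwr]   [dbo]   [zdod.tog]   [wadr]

3

[vorf.warwr] — violates constraint 3: syllable 2 coda /rwr/ has 3 consonants (> 2) → phonotactically illegal
[dbo] — σ1 onset /db/ (2C), coda /∅/ ok → phonotactically legal
[zdod.tog] — σ1 onset /zd/ (2C), coda /d/ ok; σ2 onset /t/, coda /g/ ok → phonotactically legal
[wadr] — σ1 onset /w/, coda /dr/ (2C) ok → phonotactically legal
Phonotactically legal: [dbo], [zdod.tog], [wadr] → 3.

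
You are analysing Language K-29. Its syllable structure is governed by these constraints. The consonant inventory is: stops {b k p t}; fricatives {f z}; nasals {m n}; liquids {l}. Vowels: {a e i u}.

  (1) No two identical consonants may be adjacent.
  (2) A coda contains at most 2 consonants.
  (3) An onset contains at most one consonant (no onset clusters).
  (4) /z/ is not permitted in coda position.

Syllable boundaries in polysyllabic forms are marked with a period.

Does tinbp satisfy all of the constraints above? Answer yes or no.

no

tinbp — violates constraint 2: syllable 1 coda /nbp/ has 3 consonants (> 2) → phonotactically illegal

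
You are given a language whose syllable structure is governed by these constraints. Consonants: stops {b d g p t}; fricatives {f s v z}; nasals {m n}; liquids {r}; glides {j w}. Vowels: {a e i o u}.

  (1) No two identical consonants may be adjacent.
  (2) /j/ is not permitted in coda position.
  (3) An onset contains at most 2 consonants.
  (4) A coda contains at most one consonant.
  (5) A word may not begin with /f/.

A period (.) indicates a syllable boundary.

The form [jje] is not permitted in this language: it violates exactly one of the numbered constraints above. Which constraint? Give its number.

1

[jje]: adjacent identical consonants /jj/.
This is a violation of constraint 1: "No two identical consonants may be adjacent."
The remaining constraints (2, 3, 4, 5) are satisfied.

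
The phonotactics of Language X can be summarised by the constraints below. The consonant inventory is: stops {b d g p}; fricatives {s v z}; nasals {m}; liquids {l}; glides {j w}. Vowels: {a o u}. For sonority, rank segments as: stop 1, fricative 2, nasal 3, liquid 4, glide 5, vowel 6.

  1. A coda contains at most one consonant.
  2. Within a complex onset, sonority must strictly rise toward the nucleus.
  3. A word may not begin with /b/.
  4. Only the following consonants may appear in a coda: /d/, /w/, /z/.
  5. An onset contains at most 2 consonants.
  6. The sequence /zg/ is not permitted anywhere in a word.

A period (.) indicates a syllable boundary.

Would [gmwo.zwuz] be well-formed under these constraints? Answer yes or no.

[gmwo.zwuz] — violates constraint 5: syllable 1 onset /gmw/ has 3 consonants (> 2) → ill-formed

no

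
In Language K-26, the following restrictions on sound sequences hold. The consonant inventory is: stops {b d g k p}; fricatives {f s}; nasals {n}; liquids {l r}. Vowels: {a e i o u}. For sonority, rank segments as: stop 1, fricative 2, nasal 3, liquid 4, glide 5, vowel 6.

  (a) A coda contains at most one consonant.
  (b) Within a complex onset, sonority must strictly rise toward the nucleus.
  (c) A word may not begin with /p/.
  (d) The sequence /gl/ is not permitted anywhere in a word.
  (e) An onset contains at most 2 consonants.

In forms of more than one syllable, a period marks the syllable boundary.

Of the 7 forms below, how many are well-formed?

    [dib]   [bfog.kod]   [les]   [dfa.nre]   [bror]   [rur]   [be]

[dib] — σ1 onset /d/, coda /b/ ok → well-formed
[bfog.kod] — σ1 onset /bf/ (1→2 rises), coda /g/ ok; σ2 onset /k/, coda /d/ ok → well-formed
[les] — σ1 onset /l/, coda /s/ ok → well-formed
[dfa.nre] — σ1 onset /df/ (1→2 rises), coda /∅/ ok; σ2 onset /nr/ (3→4 rises), coda /∅/ ok → well-formed
[bror] — σ1 onset /br/ (1→4 rises), coda /r/ ok → well-formed
[rur] — σ1 onset /r/, coda /r/ ok → well-formed
[be] — σ1 onset /b/, coda /∅/ ok → well-formed
Well-formed: [dib], [bfog.kod], [les], [dfa.nre], [bror], [rur], [be] → 7.

7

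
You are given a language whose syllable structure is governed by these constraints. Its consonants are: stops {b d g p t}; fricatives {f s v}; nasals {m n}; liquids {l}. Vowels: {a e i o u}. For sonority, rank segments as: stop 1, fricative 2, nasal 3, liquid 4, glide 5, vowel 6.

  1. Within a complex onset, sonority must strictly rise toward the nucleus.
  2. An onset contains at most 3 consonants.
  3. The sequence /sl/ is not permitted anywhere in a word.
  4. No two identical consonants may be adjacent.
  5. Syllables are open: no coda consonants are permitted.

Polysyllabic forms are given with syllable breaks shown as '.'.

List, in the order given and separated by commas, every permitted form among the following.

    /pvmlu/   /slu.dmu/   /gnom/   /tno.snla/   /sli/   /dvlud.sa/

/tno.snla/

/pvmlu/ — violates constraint 2: syllable 1 onset /pvml/ has 4 consonants (> 3) → not permitted
/slu.dmu/ — violates constraint 3: contains banned sequence /sl/ → not permitted
/gnom/ — violates constraint 5: syllable 1 coda /m/ has 1 consonant (> 0) → not permitted
/tno.snla/ — σ1 onset /tn/ (1→3 rises), coda /∅/ ok; σ2 onset /snl/ (2→3→4 rises), coda /∅/ ok → permitted
/sli/ — violates constraint 3: contains banned sequence /sl/ → not permitted
/dvlud.sa/ — violates constraint 5: syllable 1 coda /d/ has 1 consonant (> 0) → not permitted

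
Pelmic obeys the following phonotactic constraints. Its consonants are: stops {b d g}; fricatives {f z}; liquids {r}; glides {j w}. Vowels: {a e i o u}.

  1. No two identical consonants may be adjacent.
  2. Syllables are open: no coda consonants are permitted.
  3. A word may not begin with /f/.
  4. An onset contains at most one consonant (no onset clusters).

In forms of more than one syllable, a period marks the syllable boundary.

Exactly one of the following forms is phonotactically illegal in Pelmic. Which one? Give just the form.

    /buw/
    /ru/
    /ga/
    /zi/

/buw/

/buw/ — violates constraint 2: syllable 1 coda /w/ has 1 consonant (> 0) → phonotactically illegal
/ru/ — σ1 onset /r/, coda /∅/ ok → phonotactically legal
/ga/ — σ1 onset /g/, coda /∅/ ok → phonotactically legal
/zi/ — σ1 onset /z/, coda /∅/ ok → phonotactically legal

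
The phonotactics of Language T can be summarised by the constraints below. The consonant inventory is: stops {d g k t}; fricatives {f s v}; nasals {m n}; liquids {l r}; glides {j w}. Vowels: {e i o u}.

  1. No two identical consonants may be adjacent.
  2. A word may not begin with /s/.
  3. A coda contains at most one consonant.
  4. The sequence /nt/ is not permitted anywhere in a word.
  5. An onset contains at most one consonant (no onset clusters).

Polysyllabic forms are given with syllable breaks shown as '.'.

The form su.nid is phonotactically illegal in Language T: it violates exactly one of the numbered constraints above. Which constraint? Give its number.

su.nid: word begins with /s/.
This is a violation of constraint 2: "A word may not begin with /s/."
The remaining constraints (1, 3, 4, 5) are satisfied.

2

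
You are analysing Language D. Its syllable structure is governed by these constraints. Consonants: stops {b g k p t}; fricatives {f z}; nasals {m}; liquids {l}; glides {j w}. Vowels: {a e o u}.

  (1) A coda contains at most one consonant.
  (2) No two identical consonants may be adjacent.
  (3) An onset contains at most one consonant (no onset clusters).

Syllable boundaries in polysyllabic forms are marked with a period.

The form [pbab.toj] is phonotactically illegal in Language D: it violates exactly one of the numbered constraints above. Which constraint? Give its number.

[pbab.toj]: syllable 1 onset /pb/ has 2 consonants (> 1).
This is a violation of constraint 3: "An onset contains at most one consonant (no onset clusters)."
The remaining constraints (1, 2) are satisfied.

3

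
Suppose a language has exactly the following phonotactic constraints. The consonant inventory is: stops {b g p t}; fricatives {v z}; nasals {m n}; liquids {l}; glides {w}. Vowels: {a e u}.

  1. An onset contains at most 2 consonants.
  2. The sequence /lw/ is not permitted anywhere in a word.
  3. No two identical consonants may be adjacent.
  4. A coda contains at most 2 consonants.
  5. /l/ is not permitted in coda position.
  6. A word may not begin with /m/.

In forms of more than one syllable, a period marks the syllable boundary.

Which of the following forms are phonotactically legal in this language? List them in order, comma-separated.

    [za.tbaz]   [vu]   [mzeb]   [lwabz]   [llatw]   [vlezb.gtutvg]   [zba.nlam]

[za.tbaz] — σ1 onset /z/, coda /∅/ ok; σ2 onset /tb/ (2C), coda /z/ ok → phonotactically legal
[vu] — σ1 onset /v/, coda /∅/ ok → phonotactically legal
[mzeb] — violates constraint 6: word begins with /m/ → phonotactically illegal
[lwabz] — violates constraint 2: contains banned sequence /lw/ → phonotactically illegal
[llatw] — violates constraint 3: adjacent identical consonants /ll/ → phonotactically illegal
[vlezb.gtutvg] — violates constraint 4: syllable 2 coda /tvg/ has 3 consonants (> 2) → phonotactically illegal
[zba.nlam] — σ1 onset /zb/ (2C), coda /∅/ ok; σ2 onset /nl/ (2C), coda /m/ ok → phonotactically legal

[za.tbaz], [vu], [zba.nlam]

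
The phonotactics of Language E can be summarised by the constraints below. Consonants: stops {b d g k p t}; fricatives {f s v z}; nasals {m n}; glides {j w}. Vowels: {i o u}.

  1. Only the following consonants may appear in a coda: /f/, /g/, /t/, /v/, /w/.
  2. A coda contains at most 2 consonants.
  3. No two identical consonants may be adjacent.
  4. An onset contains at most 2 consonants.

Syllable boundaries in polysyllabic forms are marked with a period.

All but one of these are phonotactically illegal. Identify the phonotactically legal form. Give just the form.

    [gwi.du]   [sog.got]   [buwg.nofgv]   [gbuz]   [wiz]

[gwi.du] — σ1 onset /gw/ (2C), coda /∅/ ok; σ2 onset /d/, coda /∅/ ok → phonotactically legal
[sog.got] — violates constraint 3: adjacent identical consonants /gg/ → phonotactically illegal
[buwg.nofgv] — violates constraint 2: syllable 2 coda /fgv/ has 3 consonants (> 2) → phonotactically illegal
[gbuz] — violates constraint 1: syllable 1 coda contains /z/, which is not a licensed coda consonant → phonotactically illegal
[wiz] — violates constraint 1: syllable 1 coda contains /z/, which is not a licensed coda consonant → phonotactically illegal

[gwi.du]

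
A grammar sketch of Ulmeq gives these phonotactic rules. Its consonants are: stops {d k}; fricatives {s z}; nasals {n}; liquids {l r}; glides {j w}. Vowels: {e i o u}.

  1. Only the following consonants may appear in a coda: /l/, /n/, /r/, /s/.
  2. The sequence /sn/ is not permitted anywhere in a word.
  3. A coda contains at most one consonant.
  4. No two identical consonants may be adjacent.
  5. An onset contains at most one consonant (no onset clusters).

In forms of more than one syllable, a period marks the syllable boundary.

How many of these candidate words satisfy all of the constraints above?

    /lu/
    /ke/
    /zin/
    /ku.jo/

4

/lu/ — σ1 onset /l/, coda /∅/ ok → well-formed
/ke/ — σ1 onset /k/, coda /∅/ ok → well-formed
/zin/ — σ1 onset /z/, coda /n/ ok → well-formed
/ku.jo/ — σ1 onset /k/, coda /∅/ ok; σ2 onset /j/, coda /∅/ ok → well-formed
Well-formed: /lu/, /ke/, /zin/, /ku.jo/ → 4.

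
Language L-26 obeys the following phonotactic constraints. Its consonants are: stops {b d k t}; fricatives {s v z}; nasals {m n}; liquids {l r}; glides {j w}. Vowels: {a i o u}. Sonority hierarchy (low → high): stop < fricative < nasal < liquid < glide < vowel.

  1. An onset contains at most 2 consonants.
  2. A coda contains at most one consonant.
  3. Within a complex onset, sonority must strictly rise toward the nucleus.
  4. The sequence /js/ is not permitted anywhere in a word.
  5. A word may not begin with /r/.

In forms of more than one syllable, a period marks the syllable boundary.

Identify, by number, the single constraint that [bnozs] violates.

2

[bnozs]: syllable 1 coda /zs/ has 2 consonants (> 1).
This is a violation of constraint 2: "A coda contains at most one consonant."
The remaining constraints (1, 3, 4, 5) are satisfied.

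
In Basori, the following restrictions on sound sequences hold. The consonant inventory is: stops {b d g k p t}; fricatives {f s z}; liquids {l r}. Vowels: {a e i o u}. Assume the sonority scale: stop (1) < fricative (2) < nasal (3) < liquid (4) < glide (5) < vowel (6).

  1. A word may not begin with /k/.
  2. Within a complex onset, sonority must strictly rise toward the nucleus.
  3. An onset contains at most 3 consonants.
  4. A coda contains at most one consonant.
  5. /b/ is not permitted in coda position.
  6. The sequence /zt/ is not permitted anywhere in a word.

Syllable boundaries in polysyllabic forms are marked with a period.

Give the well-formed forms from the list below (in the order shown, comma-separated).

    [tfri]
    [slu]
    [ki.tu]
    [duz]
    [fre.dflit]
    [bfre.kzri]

[tfri] — σ1 onset /tfr/ (1→2→4 rises), coda /∅/ ok → well-formed
[slu] — σ1 onset /sl/ (2→4 rises), coda /∅/ ok → well-formed
[ki.tu] — violates constraint 1: word begins with /k/ → ill-formed
[duz] — σ1 onset /d/, coda /z/ ok → well-formed
[fre.dflit] — σ1 onset /fr/ (2→4 rises), coda /∅/ ok; σ2 onset /dfl/ (1→2→4 rises), coda /t/ ok → well-formed
[bfre.kzri] — σ1 onset /bfr/ (1→2→4 rises), coda /∅/ ok; σ2 onset /kzr/ (1→2→4 rises), coda /∅/ ok → well-formed

[tfri], [slu], [duz], [fre.dflit], [bfre.kzri]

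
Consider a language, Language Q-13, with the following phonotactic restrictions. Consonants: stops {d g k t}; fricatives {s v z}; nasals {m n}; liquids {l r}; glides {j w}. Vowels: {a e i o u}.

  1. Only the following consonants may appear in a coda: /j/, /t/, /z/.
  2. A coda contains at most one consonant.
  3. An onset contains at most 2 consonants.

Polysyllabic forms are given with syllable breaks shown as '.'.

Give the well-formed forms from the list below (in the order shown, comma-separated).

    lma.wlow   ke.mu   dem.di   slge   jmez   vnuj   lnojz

lma.wlow — violates constraint 1: syllable 2 coda contains /w/, which is not a licensed coda consonant → ill-formed
ke.mu — σ1 onset /k/, coda /∅/ ok; σ2 onset /m/, coda /∅/ ok → well-formed
dem.di — violates constraint 1: syllable 1 coda contains /m/, which is not a licensed coda consonant → ill-formed
slge — violates constraint 3: syllable 1 onset /slg/ has 3 consonants (> 2) → ill-formed
jmez — σ1 onset /jm/ (2C), coda /z/ ok → well-formed
vnuj — σ1 onset /vn/ (2C), coda /j/ ok → well-formed
lnojz — violates constraint 2: syllable 1 coda /jz/ has 2 consonants (> 1) → ill-formed

ke.mu, jmez, vnuj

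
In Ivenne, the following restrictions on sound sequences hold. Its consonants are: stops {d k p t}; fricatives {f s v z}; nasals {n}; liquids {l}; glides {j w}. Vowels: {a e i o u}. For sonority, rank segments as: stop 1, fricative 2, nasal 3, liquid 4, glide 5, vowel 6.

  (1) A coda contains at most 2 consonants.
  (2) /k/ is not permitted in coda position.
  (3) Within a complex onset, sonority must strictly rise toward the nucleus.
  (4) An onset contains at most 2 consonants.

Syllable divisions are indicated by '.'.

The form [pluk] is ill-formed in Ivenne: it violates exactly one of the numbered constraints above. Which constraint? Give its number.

[pluk]: syllable 1 coda contains /k/.
This is a violation of constraint 2: "/k/ is not permitted in coda position."
The remaining constraints (1, 3, 4) are satisfied.

2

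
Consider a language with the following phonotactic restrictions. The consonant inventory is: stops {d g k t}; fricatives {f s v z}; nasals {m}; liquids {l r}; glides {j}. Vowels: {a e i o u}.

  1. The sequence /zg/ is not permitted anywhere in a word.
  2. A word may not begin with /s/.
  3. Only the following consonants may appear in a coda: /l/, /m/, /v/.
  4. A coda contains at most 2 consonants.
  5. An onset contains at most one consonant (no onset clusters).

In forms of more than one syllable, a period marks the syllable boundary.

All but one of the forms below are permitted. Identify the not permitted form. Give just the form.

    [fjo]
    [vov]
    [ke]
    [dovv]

[fjo] — violates constraint 5: syllable 1 onset /fj/ has 2 consonants (> 1) → not permitted
[vov] — σ1 onset /v/, coda /v/ ok → permitted
[ke] — σ1 onset /k/, coda /∅/ ok → permitted
[dovv] — σ1 onset /d/, coda /vv/ (2C) ok → permitted

[fjo]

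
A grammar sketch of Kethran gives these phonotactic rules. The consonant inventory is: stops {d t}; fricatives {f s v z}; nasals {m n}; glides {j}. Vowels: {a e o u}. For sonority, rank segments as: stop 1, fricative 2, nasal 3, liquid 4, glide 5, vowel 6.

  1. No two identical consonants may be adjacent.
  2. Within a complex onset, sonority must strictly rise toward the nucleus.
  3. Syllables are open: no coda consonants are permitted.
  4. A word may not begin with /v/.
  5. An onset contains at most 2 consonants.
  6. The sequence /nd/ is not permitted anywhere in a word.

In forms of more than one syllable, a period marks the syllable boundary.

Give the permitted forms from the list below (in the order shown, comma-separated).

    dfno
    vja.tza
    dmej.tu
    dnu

dnu

dfno — violates constraint 5: syllable 1 onset /dfn/ has 3 consonants (> 2) → not permitted
vja.tza — violates constraint 4: word begins with /v/ → not permitted
dmej.tu — violates constraint 3: syllable 1 coda /j/ has 1 consonant (> 0) → not permitted
dnu — σ1 onset /dn/ (1→3 rises), coda /∅/ ok → permitted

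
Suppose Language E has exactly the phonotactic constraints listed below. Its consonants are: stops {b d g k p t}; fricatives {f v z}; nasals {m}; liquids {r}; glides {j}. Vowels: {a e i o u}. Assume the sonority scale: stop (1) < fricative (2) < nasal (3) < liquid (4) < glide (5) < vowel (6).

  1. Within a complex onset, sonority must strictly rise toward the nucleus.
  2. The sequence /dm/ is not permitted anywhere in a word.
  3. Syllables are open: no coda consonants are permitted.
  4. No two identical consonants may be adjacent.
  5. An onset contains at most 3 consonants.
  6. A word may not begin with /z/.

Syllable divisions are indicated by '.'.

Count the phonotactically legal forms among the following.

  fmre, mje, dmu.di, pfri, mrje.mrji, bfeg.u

4

fmre — σ1 onset /fmr/ (2→3→4 rises), coda /∅/ ok → phonotactically legal
mje — σ1 onset /mj/ (3→5 rises), coda /∅/ ok → phonotactically legal
dmu.di — violates constraint 2: contains banned sequence /dm/ → phonotactically illegal
pfri — σ1 onset /pfr/ (1→2→4 rises), coda /∅/ ok → phonotactically legal
mrje.mrji — σ1 onset /mrj/ (3→4→5 rises), coda /∅/ ok; σ2 onset /mrj/ (3→4→5 rises), coda /∅/ ok → phonotactically legal
bfeg.u — violates constraint 3: syllable 1 coda /g/ has 1 consonant (> 0) → phonotactically illegal
Phonotactically legal: fmre, mje, pfri, mrje.mrji → 4.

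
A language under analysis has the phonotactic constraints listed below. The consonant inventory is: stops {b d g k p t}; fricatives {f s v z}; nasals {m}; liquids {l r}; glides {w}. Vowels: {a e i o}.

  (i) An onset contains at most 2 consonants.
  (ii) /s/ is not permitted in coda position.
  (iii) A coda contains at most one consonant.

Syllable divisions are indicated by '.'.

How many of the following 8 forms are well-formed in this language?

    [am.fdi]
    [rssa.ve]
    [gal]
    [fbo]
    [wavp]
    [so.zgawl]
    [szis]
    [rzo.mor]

4

[am.fdi] — σ1 onset /∅/, coda /m/ ok; σ2 onset /fd/ (2C), coda /∅/ ok → well-formed
[rssa.ve] — violates constraint (i): syllable 1 onset /rss/ has 3 consonants (> 2) → ill-formed
[gal] — σ1 onset /g/, coda /l/ ok → well-formed
[fbo] — σ1 onset /fb/ (2C), coda /∅/ ok → well-formed
[wavp] — violates constraint (iii): syllable 1 coda /vp/ has 2 consonants (> 1) → ill-formed
[so.zgawl] — violates constraint (iii): syllable 2 coda /wl/ has 2 consonants (> 1) → ill-formed
[szis] — violates constraint (ii): syllable 1 coda contains /s/ → ill-formed
[rzo.mor] — σ1 onset /rz/ (2C), coda /∅/ ok; σ2 onset /m/, coda /r/ ok → well-formed
Well-formed: [am.fdi], [gal], [fbo], [rzo.mor] → 4.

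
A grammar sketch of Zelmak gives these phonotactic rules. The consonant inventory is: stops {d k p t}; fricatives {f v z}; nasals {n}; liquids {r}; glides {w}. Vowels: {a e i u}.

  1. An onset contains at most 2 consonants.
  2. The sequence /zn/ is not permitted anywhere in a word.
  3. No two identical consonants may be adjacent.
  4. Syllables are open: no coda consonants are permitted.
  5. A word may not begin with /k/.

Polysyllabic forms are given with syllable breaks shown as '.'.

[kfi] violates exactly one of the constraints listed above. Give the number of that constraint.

5

[kfi]: word begins with /k/.
This is a violation of constraint 5: "A word may not begin with /k/."
The remaining constraints (1, 2, 3, 4) are satisfied.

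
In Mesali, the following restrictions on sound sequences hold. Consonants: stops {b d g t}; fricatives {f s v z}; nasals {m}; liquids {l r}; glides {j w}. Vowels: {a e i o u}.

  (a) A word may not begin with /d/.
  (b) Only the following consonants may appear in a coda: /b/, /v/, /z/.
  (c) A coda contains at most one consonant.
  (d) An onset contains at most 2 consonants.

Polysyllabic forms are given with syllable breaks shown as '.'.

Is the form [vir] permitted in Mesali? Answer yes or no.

no

[vir] — violates constraint (b): syllable 1 coda contains /r/, which is not a licensed coda consonant → not permitted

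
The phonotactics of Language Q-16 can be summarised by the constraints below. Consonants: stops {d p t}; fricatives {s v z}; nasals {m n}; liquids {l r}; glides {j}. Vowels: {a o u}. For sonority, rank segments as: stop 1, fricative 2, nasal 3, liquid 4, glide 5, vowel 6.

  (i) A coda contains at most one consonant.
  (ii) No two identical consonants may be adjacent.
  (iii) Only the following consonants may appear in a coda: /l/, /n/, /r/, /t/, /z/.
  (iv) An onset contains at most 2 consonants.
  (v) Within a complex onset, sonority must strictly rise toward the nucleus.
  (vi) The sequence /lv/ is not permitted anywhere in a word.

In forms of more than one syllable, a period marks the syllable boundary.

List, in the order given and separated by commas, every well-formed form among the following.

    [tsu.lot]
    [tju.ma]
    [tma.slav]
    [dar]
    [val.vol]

[tsu.lot], [tju.ma], [dar]

[tsu.lot] — σ1 onset /ts/ (1→2 rises), coda /∅/ ok; σ2 onset /l/, coda /t/ ok → well-formed
[tju.ma] — σ1 onset /tj/ (1→5 rises), coda /∅/ ok; σ2 onset /m/, coda /∅/ ok → well-formed
[tma.slav] — violates constraint (iii): syllable 2 coda contains /v/, which is not a licensed coda consonant → ill-formed
[dar] — σ1 onset /d/, coda /r/ ok → well-formed
[val.vol] — violates constraint (vi): contains banned sequence /lv/ → ill-formed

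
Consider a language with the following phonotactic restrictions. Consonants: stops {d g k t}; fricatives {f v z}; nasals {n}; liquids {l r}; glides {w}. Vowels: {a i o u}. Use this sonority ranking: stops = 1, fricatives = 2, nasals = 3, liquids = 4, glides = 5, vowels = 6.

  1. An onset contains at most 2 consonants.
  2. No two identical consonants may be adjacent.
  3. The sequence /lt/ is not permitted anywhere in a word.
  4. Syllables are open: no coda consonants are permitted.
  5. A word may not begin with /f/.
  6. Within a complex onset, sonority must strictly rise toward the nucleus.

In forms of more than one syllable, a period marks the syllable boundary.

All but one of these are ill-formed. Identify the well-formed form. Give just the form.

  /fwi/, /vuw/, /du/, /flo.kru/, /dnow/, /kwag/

/fwi/ — violates constraint 5: word begins with /f/ → ill-formed
/vuw/ — violates constraint 4: syllable 1 coda /w/ has 1 consonant (> 0) → ill-formed
/du/ — σ1 onset /d/, coda /∅/ ok → well-formed
/flo.kru/ — violates constraint 5: word begins with /f/ → ill-formed
/dnow/ — violates constraint 4: syllable 1 coda /w/ has 1 consonant (> 0) → ill-formed
/kwag/ — violates constraint 4: syllable 1 coda /g/ has 1 consonant (> 0) → ill-formed

/du/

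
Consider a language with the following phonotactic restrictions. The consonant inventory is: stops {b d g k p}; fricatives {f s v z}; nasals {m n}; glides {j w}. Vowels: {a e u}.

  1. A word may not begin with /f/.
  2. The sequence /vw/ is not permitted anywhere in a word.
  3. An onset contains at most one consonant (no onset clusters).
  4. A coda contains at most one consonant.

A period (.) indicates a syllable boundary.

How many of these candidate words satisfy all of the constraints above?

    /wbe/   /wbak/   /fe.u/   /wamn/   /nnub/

/wbe/ — violates constraint 3: syllable 1 onset /wb/ has 2 consonants (> 1) → not permitted
/wbak/ — violates constraint 3: syllable 1 onset /wb/ has 2 consonants (> 1) → not permitted
/fe.u/ — violates constraint 1: word begins with /f/ → not permitted
/wamn/ — violates constraint 4: syllable 1 coda /mn/ has 2 consonants (> 1) → not permitted
/nnub/ — violates constraint 3: syllable 1 onset /nn/ has 2 consonants (> 1) → not permitted
No form is permitted → 0.

0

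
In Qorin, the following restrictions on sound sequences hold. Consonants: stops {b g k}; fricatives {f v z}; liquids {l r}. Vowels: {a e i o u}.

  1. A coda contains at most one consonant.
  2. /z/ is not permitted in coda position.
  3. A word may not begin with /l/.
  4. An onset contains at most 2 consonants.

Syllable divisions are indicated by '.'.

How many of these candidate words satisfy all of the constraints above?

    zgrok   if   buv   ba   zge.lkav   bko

zgrok — violates constraint 4: syllable 1 onset /zgr/ has 3 consonants (> 2) → ill-formed
if — σ1 onset /∅/, coda /f/ ok → well-formed
buv — σ1 onset /b/, coda /v/ ok → well-formed
ba — σ1 onset /b/, coda /∅/ ok → well-formed
zge.lkav — σ1 onset /zg/ (2C), coda /∅/ ok; σ2 onset /lk/ (2C), coda /v/ ok → well-formed
bko — σ1 onset /bk/ (2C), coda /∅/ ok → well-formed
Well-formed: if, buv, ba, zge.lkav, bko → 5.

5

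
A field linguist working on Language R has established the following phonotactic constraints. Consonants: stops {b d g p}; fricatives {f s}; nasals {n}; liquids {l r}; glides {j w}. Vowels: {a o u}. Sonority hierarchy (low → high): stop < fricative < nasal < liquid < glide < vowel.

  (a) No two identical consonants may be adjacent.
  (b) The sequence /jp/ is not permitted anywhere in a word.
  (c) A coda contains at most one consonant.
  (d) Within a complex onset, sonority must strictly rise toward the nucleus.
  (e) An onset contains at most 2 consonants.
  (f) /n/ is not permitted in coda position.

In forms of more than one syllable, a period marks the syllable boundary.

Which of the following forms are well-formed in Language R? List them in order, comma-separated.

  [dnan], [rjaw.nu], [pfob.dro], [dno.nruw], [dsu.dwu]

[rjaw.nu], [pfob.dro], [dno.nruw], [dsu.dwu]

[dnan] — violates constraint (f): syllable 1 coda contains /n/ → ill-formed
[rjaw.nu] — σ1 onset /rj/ (4→5 rises), coda /w/ ok; σ2 onset /n/, coda /∅/ ok → well-formed
[pfob.dro] — σ1 onset /pf/ (1→2 rises), coda /b/ ok; σ2 onset /dr/ (1→4 rises), coda /∅/ ok → well-formed
[dno.nruw] — σ1 onset /dn/ (1→3 rises), coda /∅/ ok; σ2 onset /nr/ (3→4 rises), coda /w/ ok → well-formed
[dsu.dwu] — σ1 onset /ds/ (1→2 rises), coda /∅/ ok; σ2 onset /dw/ (1→5 rises), coda /∅/ ok → well-formed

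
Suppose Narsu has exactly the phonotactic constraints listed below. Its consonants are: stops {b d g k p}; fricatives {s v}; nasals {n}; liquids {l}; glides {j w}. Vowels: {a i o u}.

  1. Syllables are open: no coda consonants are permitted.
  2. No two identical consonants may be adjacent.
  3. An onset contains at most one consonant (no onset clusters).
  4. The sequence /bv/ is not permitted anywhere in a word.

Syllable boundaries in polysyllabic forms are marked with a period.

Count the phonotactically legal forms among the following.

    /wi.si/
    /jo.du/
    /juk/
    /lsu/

/wi.si/ — σ1 onset /w/, coda /∅/ ok; σ2 onset /s/, coda /∅/ ok → phonotactically legal
/jo.du/ — σ1 onset /j/, coda /∅/ ok; σ2 onset /d/, coda /∅/ ok → phonotactically legal
/juk/ — violates constraint 1: syllable 1 coda /k/ has 1 consonant (> 0) → phonotactically illegal
/lsu/ — violates constraint 3: syllable 1 onset /ls/ has 2 consonants (> 1) → phonotactically illegal
Phonotactically legal: /wi.si/, /jo.du/ → 2.

2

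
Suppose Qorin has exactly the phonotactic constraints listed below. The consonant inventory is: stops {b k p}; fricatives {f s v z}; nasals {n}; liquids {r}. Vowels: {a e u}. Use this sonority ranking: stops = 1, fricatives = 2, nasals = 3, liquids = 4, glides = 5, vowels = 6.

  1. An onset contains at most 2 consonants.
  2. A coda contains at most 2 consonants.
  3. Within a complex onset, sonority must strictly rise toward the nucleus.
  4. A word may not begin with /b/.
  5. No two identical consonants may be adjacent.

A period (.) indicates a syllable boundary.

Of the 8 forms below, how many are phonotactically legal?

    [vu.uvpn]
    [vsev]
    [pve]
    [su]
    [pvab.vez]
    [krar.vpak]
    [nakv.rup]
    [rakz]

[vu.uvpn] — violates constraint 2: syllable 2 coda /vpn/ has 3 consonants (> 2) → phonotactically illegal
[vsev] — violates constraint 3: syllable 1 onset /vs/: /v/ (fricative, 2) → /s/ (fricative, 2) does not rise → phonotactically illegal
[pve] — σ1 onset /pv/ (1→2 rises), coda /∅/ ok → phonotactically legal
[su] — σ1 onset /s/, coda /∅/ ok → phonotactically legal
[pvab.vez] — σ1 onset /pv/ (1→2 rises), coda /b/ ok; σ2 onset /v/, coda /z/ ok → phonotactically legal
[krar.vpak] — violates constraint 3: syllable 2 onset /vp/: /v/ (fricative, 2) → /p/ (stop, 1) does not rise → phonotactically illegal
[nakv.rup] — σ1 onset /n/, coda /kv/ (2C) ok; σ2 onset /r/, coda /p/ ok → phonotactically legal
[rakz] — σ1 onset /r/, coda /kz/ (2C) ok → phonotactically legal
Phonotactically legal: [pve], [su], [pvab.vez], [nakv.rup], [rakz] → 5.

5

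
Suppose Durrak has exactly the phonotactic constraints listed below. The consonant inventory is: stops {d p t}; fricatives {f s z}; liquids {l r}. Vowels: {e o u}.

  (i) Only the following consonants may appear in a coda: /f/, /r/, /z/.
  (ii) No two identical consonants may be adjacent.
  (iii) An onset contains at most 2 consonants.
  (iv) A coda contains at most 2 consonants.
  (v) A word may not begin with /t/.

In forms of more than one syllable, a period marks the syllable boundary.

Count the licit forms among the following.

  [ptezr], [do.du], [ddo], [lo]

3

[ptezr] — σ1 onset /pt/ (2C), coda /zr/ (2C) ok → licit
[do.du] — σ1 onset /d/, coda /∅/ ok; σ2 onset /d/, coda /∅/ ok → licit
[ddo] — violates constraint (ii): adjacent identical consonants /dd/ → illicit
[lo] — σ1 onset /l/, coda /∅/ ok → licit
Licit: [ptezr], [do.du], [lo] → 3.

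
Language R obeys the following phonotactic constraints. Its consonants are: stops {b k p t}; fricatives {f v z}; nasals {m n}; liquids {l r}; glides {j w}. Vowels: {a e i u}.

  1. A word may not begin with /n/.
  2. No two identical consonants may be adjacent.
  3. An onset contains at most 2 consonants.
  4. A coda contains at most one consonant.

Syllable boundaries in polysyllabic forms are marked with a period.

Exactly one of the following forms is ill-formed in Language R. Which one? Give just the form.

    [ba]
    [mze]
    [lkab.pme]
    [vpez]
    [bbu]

[ba] — σ1 onset /b/, coda /∅/ ok → well-formed
[mze] — σ1 onset /mz/ (2C), coda /∅/ ok → well-formed
[lkab.pme] — σ1 onset /lk/ (2C), coda /b/ ok; σ2 onset /pm/ (2C), coda /∅/ ok → well-formed
[vpez] — σ1 onset /vp/ (2C), coda /z/ ok → well-formed
[bbu] — violates constraint 2: adjacent identical consonants /bb/ → ill-formed

[bbu]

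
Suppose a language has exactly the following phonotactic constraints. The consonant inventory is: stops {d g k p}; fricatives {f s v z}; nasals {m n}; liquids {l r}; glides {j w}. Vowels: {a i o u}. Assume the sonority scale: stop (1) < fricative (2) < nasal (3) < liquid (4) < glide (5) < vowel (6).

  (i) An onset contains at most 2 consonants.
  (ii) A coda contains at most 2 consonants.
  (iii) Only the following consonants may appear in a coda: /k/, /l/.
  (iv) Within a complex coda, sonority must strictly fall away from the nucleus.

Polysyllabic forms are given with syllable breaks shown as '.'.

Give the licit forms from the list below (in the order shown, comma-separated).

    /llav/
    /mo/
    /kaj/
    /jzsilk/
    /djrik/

/llav/ — violates constraint (iii): syllable 1 coda contains /v/, which is not a licensed coda consonant → illicit
/mo/ — σ1 onset /m/, coda /∅/ ok → licit
/kaj/ — violates constraint (iii): syllable 1 coda contains /j/, which is not a licensed coda consonant → illicit
/jzsilk/ — violates constraint (i): syllable 1 onset /jzs/ has 3 consonants (> 2) → illicit
/djrik/ — violates constraint (i): syllable 1 onset /djr/ has 3 consonants (> 2) → illicit

/mo/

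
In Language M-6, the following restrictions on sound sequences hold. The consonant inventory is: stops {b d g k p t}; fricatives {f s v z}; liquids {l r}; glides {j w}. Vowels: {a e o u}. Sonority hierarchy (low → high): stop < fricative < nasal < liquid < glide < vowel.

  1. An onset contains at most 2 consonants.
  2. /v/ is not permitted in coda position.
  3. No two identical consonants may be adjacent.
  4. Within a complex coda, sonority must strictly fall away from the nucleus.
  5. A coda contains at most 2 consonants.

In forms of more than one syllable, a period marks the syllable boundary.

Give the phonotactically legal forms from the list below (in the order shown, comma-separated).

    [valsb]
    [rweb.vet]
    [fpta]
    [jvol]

[rweb.vet], [jvol]

[valsb] — violates constraint 5: syllable 1 coda /lsb/ has 3 consonants (> 2) → phonotactically illegal
[rweb.vet] — σ1 onset /rw/ (2C), coda /b/ ok; σ2 onset /v/, coda /t/ ok → phonotactically legal
[fpta] — violates constraint 1: syllable 1 onset /fpt/ has 3 consonants (> 2) → phonotactically illegal
[jvol] — σ1 onset /jv/ (2C), coda /l/ ok → phonotactically legal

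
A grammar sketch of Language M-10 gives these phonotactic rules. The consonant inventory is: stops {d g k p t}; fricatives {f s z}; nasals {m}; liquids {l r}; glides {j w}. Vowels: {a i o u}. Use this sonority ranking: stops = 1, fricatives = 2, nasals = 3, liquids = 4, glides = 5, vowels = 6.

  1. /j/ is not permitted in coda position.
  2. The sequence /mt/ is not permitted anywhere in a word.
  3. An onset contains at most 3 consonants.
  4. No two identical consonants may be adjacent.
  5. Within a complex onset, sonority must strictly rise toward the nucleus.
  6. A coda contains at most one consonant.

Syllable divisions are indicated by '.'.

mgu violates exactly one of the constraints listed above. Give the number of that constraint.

5

mgu: syllable 1 onset /mg/: /m/ (nasal, 3) → /g/ (stop, 1) does not rise.
This is a violation of constraint 5: "Within a complex onset, sonority must strictly rise toward the nucleus."
The remaining constraints (1, 2, 3, 4, 6) are satisfied.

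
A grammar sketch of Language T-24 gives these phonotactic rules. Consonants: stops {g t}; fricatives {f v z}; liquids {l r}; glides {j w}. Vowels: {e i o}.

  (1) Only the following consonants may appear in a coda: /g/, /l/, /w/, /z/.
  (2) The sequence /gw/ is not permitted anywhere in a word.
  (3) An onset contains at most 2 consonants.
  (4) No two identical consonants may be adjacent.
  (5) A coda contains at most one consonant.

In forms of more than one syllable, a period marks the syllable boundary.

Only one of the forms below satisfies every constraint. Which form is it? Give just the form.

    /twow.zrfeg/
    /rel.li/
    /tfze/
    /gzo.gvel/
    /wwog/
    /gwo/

/gzo.gvel/

/twow.zrfeg/ — violates constraint 3: syllable 2 onset /zrf/ has 3 consonants (> 2) → not permitted
/rel.li/ — violates constraint 4: adjacent identical consonants /ll/ → not permitted
/tfze/ — violates constraint 3: syllable 1 onset /tfz/ has 3 consonants (> 2) → not permitted
/gzo.gvel/ — σ1 onset /gz/ (2C), coda /∅/ ok; σ2 onset /gv/ (2C), coda /l/ ok → permitted
/wwog/ — violates constraint 4: adjacent identical consonants /ww/ → not permitted
/gwo/ — violates constraint 2: contains banned sequence /gw/ → not permitted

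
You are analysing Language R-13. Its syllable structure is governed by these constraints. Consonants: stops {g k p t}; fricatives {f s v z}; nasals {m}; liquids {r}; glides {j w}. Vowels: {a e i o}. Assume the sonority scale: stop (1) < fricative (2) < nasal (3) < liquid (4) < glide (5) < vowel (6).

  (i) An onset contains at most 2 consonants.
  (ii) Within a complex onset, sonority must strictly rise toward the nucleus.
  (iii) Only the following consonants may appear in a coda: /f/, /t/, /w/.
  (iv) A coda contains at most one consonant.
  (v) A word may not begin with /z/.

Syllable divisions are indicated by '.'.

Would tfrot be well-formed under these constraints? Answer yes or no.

tfrot — violates constraint (i): syllable 1 onset /tfr/ has 3 consonants (> 2) → ill-formed

no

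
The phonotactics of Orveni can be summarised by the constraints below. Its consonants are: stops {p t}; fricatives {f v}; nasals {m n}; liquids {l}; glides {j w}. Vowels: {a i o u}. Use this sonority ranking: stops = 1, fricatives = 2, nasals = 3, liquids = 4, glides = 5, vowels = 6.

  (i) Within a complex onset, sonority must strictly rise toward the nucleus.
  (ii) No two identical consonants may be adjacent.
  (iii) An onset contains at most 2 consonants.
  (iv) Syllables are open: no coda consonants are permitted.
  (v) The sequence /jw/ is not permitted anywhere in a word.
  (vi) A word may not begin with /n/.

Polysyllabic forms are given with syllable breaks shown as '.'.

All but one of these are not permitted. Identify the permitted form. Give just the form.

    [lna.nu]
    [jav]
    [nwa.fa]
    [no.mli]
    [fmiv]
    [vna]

[lna.nu] — violates constraint (i): syllable 1 onset /ln/: /l/ (liquid, 4) → /n/ (nasal, 3) does not rise → not permitted
[jav] — violates constraint (iv): syllable 1 coda /v/ has 1 consonant (> 0) → not permitted
[nwa.fa] — violates constraint (vi): word begins with /n/ → not permitted
[no.mli] — violates constraint (vi): word begins with /n/ → not permitted
[fmiv] — violates constraint (iv): syllable 1 coda /v/ has 1 consonant (> 0) → not permitted
[vna] — σ1 onset /vn/ (2→3 rises), coda /∅/ ok → permitted

[vna]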